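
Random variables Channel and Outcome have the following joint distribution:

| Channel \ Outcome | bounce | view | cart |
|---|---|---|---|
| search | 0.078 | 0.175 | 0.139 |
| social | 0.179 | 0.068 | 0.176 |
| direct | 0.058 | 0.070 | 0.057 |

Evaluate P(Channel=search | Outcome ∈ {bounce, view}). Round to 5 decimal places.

P(Outcome=bounce) = 0.078 + 0.179 + 0.058 = 0.315.
P(Outcome=view) = 0.175 + 0.068 + 0.070 = 0.313.
P(Outcome ∈ {bounce, view}) = 0.315 + 0.313 = 0.628; P(Channel=search, Outcome ∈ {bounce, view}) = 0.078 + 0.175 = 0.253.
P(Channel=search | Outcome ∈ {bounce, view}) = 0.253/0.628 = 0.40287.

0.40287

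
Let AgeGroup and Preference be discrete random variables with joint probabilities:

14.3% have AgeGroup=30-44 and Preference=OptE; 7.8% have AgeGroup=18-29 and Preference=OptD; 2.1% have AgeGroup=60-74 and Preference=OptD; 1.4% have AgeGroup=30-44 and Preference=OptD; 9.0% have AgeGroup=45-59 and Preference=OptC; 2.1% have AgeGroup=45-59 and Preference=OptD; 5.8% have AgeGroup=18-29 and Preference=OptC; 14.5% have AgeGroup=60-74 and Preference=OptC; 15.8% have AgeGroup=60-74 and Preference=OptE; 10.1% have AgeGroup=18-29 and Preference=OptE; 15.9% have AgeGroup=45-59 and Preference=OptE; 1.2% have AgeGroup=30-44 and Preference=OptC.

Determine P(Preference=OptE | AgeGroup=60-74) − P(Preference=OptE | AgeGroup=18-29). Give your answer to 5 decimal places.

0.06149

P(AgeGroup=60-74) = 0.145 + 0.021 + 0.158 = 0.324; P(Preference=OptE | AgeGroup=60-74) = 0.158/0.324 = 0.487654.
P(AgeGroup=18-29) = 0.058 + 0.078 + 0.101 = 0.237; P(Preference=OptE | AgeGroup=18-29) = 0.101/0.237 = 0.426160.
Difference = 0.06149.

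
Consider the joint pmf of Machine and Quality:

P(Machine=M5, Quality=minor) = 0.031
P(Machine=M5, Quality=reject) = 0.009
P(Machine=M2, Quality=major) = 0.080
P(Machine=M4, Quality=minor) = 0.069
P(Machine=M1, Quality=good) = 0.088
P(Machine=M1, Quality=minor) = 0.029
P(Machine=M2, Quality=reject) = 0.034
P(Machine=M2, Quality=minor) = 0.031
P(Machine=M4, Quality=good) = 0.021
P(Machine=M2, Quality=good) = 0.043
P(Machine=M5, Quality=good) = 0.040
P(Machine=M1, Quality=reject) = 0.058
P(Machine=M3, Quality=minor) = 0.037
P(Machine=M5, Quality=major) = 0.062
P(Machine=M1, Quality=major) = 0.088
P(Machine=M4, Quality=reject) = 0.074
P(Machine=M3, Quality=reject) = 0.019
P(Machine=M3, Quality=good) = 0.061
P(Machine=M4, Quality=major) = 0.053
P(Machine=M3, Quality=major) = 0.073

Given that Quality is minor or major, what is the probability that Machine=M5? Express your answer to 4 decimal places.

P(Quality=minor) = 0.029 + 0.031 + 0.037 + 0.069 + 0.031 = 0.197.
P(Quality=major) = 0.088 + 0.080 + 0.073 + 0.053 + 0.062 = 0.356.
P(Quality ∈ {minor, major}) = 0.197 + 0.356 = 0.553; P(Machine=M5, Quality ∈ {minor, major}) = 0.031 + 0.062 = 0.093.
P(Machine=M5 | Quality ∈ {minor, major}) = 0.093/0.553 = 0.1682.

0.1682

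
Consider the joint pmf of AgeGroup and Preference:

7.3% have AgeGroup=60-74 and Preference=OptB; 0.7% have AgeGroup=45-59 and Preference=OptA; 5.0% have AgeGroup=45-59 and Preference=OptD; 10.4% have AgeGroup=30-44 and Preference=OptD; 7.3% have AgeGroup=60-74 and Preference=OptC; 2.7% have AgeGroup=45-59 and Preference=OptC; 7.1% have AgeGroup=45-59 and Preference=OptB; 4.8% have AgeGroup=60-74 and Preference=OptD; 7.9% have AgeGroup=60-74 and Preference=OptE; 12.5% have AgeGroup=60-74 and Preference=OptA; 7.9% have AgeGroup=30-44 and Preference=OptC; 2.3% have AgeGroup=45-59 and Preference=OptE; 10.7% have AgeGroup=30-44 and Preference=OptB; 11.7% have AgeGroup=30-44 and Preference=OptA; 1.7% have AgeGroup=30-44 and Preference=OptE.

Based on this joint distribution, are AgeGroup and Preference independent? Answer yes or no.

no

P(AgeGroup=45-59) = 0.178 and P(Preference=OptA) = 0.249, so their product is 0.04432, but P(AgeGroup=45-59, Preference=OptA) = 0.007. Since these differ, AgeGroup and Preference are not independent.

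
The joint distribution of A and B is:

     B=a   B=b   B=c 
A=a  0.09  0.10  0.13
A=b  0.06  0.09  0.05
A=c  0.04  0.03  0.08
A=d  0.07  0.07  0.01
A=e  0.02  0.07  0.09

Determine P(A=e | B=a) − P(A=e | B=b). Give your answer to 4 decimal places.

P(B=a) = 0.09 + 0.06 + 0.04 + 0.07 + 0.02 = 0.28; P(A=e | B=a) = 0.02/0.28 = 0.07143.
P(B=b) = 0.10 + 0.09 + 0.03 + 0.07 + 0.07 = 0.36; P(A=e | B=b) = 0.07/0.36 = 0.19444.
Difference = -0.1230.

-0.1230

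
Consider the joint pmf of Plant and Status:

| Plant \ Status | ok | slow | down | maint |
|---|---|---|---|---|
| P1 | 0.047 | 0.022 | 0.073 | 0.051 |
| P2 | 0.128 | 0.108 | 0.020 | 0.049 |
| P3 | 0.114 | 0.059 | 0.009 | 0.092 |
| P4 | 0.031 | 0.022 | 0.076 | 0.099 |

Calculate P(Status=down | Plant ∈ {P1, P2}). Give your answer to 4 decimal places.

P(Plant=P1) = 0.047 + 0.022 + 0.073 + 0.051 = 0.193.
P(Plant=P2) = 0.128 + 0.108 + 0.020 + 0.049 = 0.305.
P(Plant ∈ {P1, P2}) = 0.193 + 0.305 = 0.498; P(Status=down, Plant ∈ {P1, P2}) = 0.073 + 0.020 = 0.093.
P(Status=down | Plant ∈ {P1, P2}) = 0.093/0.498 = 0.1867.

0.1867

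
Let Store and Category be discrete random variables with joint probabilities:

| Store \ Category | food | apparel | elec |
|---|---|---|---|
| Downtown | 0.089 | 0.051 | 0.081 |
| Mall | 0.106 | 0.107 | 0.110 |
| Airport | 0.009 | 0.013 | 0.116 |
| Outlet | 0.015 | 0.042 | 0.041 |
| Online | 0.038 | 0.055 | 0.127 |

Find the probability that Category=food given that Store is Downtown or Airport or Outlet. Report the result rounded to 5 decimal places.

P(Store=Downtown) = 0.089 + 0.051 + 0.081 = 0.221.
P(Store=Airport) = 0.009 + 0.013 + 0.116 = 0.138.
P(Store=Outlet) = 0.015 + 0.042 + 0.041 = 0.098.
P(Store ∈ {Downtown, Airport, Outlet}) = 0.221 + 0.138 + 0.098 = 0.457; P(Category=food, Store ∈ {Downtown, Airport, Outlet}) = 0.089 + 0.009 + 0.015 = 0.113.
P(Category=food | Store ∈ {Downtown, Airport, Outlet}) = 0.113/0.457 = 0.24726.

0.24726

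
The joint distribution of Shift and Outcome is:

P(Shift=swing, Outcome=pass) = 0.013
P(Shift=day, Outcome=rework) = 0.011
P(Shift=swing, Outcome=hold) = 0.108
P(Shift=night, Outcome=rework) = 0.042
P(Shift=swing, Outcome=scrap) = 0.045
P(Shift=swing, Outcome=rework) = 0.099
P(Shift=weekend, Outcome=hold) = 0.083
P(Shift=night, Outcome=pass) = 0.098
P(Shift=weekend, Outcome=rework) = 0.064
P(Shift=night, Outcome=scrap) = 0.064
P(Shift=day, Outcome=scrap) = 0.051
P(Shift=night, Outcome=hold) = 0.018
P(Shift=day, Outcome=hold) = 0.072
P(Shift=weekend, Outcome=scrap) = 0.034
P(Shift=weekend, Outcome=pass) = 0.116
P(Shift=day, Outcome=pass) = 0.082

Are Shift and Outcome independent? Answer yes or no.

P(Shift=swing) = 0.265 and P(Outcome=pass) = 0.309, so their product is 0.08189, but P(Shift=swing, Outcome=pass) = 0.013. Since these differ, Shift and Outcome are not independent.

no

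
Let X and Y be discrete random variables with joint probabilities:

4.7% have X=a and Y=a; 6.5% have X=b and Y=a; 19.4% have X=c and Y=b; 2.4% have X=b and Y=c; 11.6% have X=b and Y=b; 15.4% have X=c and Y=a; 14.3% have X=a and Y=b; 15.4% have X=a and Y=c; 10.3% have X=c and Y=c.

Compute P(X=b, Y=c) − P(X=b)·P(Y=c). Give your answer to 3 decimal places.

-0.034

P(X=b) = 0.065 + 0.116 + 0.024 = 0.205.
P(Y=c) = 0.154 + 0.024 + 0.103 = 0.281.
P(X=b, Y=c) − P(X=b)P(Y=c) = 0.024 − 0.205×0.281 = -0.034.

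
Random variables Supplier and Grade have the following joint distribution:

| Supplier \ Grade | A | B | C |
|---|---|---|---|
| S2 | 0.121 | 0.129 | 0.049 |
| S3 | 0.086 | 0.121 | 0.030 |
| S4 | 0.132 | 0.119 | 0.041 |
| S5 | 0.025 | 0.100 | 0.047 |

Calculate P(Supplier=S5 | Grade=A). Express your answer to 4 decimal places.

P(Grade=A) = 0.121 + 0.086 + 0.132 + 0.025 = 0.364.
P(Supplier=S5 | Grade=A) = 0.025/0.364 = 0.0687.

0.0687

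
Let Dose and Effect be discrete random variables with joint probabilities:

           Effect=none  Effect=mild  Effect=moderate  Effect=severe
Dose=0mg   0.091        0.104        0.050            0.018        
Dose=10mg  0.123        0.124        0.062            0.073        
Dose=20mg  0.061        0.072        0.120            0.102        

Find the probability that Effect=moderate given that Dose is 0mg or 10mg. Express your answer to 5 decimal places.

0.17364

P(Dose=0mg) = 0.091 + 0.104 + 0.050 + 0.018 = 0.263.
P(Dose=10mg) = 0.123 + 0.124 + 0.062 + 0.073 = 0.382.
P(Dose ∈ {0mg, 10mg}) = 0.263 + 0.382 = 0.645; P(Effect=moderate, Dose ∈ {0mg, 10mg}) = 0.050 + 0.062 = 0.112.
P(Effect=moderate | Dose ∈ {0mg, 10mg}) = 0.112/0.645 = 0.17364.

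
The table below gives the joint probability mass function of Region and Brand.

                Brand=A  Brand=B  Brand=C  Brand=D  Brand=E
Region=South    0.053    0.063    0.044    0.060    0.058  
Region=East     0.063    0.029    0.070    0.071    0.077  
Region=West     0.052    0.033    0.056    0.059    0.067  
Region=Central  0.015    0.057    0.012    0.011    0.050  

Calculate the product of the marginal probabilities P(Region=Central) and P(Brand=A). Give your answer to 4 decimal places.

P(Region=Central) = 0.015 + 0.057 + 0.012 + 0.011 + 0.050 = 0.145.
P(Brand=A) = 0.053 + 0.063 + 0.052 + 0.015 = 0.183.
Product: 0.145 × 0.183 = 0.0265.

0.0265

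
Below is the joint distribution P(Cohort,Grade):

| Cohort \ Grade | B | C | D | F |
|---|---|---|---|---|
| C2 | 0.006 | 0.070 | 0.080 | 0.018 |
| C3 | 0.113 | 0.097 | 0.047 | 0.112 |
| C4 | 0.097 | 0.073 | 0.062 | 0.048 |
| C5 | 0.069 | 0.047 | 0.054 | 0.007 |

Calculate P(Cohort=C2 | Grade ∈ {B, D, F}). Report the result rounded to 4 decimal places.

0.1459

P(Grade=B) = 0.006 + 0.113 + 0.097 + 0.069 = 0.285.
P(Grade=D) = 0.080 + 0.047 + 0.062 + 0.054 = 0.243.
P(Grade=F) = 0.018 + 0.112 + 0.048 + 0.007 = 0.185.
P(Grade ∈ {B, D, F}) = 0.285 + 0.243 + 0.185 = 0.713; P(Cohort=C2, Grade ∈ {B, D, F}) = 0.006 + 0.080 + 0.018 = 0.104.
P(Cohort=C2 | Grade ∈ {B, D, F}) = 0.104/0.713 = 0.1459.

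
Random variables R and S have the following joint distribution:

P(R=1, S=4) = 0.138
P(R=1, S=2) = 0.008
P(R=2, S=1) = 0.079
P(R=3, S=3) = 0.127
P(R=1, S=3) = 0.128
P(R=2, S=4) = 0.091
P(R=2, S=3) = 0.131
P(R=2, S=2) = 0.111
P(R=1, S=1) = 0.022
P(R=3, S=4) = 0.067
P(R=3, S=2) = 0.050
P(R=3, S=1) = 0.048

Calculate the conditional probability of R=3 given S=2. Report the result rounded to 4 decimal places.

P(S=2) = 0.008 + 0.111 + 0.050 = 0.169.
P(R=3 | S=2) = 0.050/0.169 = 0.2959.

0.2959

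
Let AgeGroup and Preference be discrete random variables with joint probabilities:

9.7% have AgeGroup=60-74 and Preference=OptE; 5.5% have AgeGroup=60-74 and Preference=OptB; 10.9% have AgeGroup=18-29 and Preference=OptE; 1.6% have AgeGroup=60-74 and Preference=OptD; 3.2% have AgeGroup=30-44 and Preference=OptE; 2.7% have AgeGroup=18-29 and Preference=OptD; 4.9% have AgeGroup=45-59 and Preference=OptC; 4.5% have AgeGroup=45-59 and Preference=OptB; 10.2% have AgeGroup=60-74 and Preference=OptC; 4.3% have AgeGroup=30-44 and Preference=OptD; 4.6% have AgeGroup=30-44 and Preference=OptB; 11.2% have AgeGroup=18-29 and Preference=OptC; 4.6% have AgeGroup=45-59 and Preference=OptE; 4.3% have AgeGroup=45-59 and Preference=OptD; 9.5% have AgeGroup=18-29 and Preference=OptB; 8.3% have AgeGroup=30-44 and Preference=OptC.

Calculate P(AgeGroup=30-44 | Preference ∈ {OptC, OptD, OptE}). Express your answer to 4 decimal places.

P(Preference=OptC) = 0.112 + 0.083 + 0.049 + 0.102 = 0.346.
P(Preference=OptD) = 0.027 + 0.043 + 0.043 + 0.016 = 0.129.
P(Preference=OptE) = 0.109 + 0.032 + 0.046 + 0.097 = 0.284.
P(Preference ∈ {OptC, OptD, OptE}) = 0.346 + 0.129 + 0.284 = 0.759; P(AgeGroup=30-44, Preference ∈ {OptC, OptD, OptE}) = 0.083 + 0.043 + 0.032 = 0.158.
P(AgeGroup=30-44 | Preference ∈ {OptC, OptD, OptE}) = 0.158/0.759 = 0.2082.

0.2082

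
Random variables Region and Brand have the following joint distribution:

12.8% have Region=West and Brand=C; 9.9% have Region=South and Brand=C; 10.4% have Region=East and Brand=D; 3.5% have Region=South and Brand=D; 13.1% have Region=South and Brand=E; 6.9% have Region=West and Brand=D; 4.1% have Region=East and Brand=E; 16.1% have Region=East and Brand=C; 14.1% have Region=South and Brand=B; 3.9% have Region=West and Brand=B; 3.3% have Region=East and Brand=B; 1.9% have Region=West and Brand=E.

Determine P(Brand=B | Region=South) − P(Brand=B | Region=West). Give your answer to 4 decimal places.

P(Region=South) = 0.141 + 0.099 + 0.035 + 0.131 = 0.406; P(Brand=B | Region=South) = 0.141/0.406 = 0.34729.
P(Region=West) = 0.039 + 0.128 + 0.069 + 0.019 = 0.255; P(Brand=B | Region=West) = 0.039/0.255 = 0.15294.
Difference = 0.1943.

0.1943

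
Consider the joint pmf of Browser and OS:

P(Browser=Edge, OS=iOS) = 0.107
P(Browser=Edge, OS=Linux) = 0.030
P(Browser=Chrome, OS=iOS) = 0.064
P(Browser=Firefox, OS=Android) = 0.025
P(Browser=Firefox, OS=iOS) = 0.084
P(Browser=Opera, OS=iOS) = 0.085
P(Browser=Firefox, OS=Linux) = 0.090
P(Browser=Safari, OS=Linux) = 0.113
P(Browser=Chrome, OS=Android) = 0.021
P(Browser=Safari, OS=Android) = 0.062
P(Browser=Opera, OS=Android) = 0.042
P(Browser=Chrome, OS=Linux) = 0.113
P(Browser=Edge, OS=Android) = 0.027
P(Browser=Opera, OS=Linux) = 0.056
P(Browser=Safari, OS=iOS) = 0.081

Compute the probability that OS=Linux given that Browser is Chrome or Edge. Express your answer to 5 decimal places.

0.39503

P(Browser=Chrome) = 0.113 + 0.064 + 0.021 = 0.198.
P(Browser=Edge) = 0.030 + 0.107 + 0.027 = 0.164.
P(Browser ∈ {Chrome, Edge}) = 0.198 + 0.164 = 0.362; P(OS=Linux, Browser ∈ {Chrome, Edge}) = 0.113 + 0.030 = 0.143.
P(OS=Linux | Browser ∈ {Chrome, Edge}) = 0.143/0.362 = 0.39503.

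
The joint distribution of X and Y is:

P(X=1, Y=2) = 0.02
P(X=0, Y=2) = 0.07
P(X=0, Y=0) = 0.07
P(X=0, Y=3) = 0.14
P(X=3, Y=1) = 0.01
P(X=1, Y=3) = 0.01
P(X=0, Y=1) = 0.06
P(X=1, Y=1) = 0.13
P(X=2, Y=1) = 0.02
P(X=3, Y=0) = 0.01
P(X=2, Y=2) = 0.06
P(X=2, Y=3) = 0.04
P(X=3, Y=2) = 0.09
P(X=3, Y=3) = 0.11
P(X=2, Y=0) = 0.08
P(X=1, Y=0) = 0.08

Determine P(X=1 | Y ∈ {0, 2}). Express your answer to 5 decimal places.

P(Y=0) = 0.07 + 0.08 + 0.08 + 0.01 = 0.24.
P(Y=2) = 0.07 + 0.02 + 0.06 + 0.09 = 0.24.
P(Y ∈ {0, 2}) = 0.24 + 0.24 = 0.48; P(X=1, Y ∈ {0, 2}) = 0.08 + 0.02 = 0.10.
P(X=1 | Y ∈ {0, 2}) = 0.10/0.48 = 0.20833.

0.20833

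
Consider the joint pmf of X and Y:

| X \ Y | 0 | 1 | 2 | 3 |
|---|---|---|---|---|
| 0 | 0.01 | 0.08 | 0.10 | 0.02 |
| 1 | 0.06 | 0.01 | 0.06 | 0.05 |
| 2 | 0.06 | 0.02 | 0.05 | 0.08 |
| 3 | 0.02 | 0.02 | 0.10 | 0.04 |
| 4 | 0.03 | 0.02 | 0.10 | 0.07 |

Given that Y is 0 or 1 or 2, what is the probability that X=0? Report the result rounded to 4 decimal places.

P(Y=0) = 0.01 + 0.06 + 0.06 + 0.02 + 0.03 = 0.18.
P(Y=1) = 0.08 + 0.01 + 0.02 + 0.02 + 0.02 = 0.15.
P(Y=2) = 0.10 + 0.06 + 0.05 + 0.10 + 0.10 = 0.41.
P(Y ∈ {0, 1, 2}) = 0.18 + 0.15 + 0.41 = 0.74; P(X=0, Y ∈ {0, 1, 2}) = 0.01 + 0.08 + 0.10 = 0.19.
P(X=0 | Y ∈ {0, 1, 2}) = 0.19/0.74 = 0.2568.

0.2568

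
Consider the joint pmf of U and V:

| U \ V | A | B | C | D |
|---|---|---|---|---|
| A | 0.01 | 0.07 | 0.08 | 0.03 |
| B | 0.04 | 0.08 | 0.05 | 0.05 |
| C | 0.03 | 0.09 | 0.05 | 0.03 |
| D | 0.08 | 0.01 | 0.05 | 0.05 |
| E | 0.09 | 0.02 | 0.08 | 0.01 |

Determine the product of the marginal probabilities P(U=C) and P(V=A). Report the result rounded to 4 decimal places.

P(U=C) = 0.03 + 0.09 + 0.05 + 0.03 = 0.20.
P(V=A) = 0.01 + 0.04 + 0.03 + 0.08 + 0.09 = 0.25.
Product: 0.20 × 0.25 = 0.0500.

0.0500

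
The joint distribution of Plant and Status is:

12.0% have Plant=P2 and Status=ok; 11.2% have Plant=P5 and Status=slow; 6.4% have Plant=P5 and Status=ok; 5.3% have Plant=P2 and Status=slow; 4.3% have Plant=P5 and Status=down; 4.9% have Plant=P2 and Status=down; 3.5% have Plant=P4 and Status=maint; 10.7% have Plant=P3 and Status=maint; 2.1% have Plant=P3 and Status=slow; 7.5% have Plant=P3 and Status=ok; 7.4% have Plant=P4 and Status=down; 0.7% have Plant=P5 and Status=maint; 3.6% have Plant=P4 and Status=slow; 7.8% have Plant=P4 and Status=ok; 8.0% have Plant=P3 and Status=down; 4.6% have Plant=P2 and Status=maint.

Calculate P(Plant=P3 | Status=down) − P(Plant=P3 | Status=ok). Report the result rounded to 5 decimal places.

0.10265

P(Status=down) = 0.049 + 0.080 + 0.074 + 0.043 = 0.246; P(Plant=P3 | Status=down) = 0.080/0.246 = 0.325203.
P(Status=ok) = 0.120 + 0.075 + 0.078 + 0.064 = 0.337; P(Plant=P3 | Status=ok) = 0.075/0.337 = 0.222552.
Difference = 0.10265.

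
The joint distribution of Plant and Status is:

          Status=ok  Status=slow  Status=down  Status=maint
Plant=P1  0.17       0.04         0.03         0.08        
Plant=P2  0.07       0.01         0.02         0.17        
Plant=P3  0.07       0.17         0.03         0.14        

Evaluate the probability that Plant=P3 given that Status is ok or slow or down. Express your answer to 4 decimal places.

P(Status=ok) = 0.17 + 0.07 + 0.07 = 0.31.
P(Status=slow) = 0.04 + 0.01 + 0.17 = 0.22.
P(Status=down) = 0.03 + 0.02 + 0.03 = 0.08.
P(Status ∈ {ok, slow, down}) = 0.31 + 0.22 + 0.08 = 0.61; P(Plant=P3, Status ∈ {ok, slow, down}) = 0.07 + 0.17 + 0.03 = 0.27.
P(Plant=P3 | Status ∈ {ok, slow, down}) = 0.27/0.61 = 0.4426.

0.4426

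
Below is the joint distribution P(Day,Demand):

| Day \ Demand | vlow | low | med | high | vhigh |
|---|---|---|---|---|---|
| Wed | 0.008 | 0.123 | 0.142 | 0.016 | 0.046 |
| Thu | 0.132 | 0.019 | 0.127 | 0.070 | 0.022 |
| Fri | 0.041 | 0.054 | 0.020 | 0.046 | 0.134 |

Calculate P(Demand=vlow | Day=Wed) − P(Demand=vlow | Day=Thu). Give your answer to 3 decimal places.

-0.333

P(Day=Wed) = 0.008 + 0.123 + 0.142 + 0.016 + 0.046 = 0.335; P(Demand=vlow | Day=Wed) = 0.008/0.335 = 0.0239.
P(Day=Thu) = 0.132 + 0.019 + 0.127 + 0.070 + 0.022 = 0.370; P(Demand=vlow | Day=Thu) = 0.132/0.370 = 0.3568.
Difference = -0.333.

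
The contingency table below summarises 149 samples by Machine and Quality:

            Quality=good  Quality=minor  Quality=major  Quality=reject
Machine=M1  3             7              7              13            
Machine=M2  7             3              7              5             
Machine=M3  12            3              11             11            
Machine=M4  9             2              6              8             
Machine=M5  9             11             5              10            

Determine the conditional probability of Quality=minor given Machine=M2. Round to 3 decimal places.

Total with Machine=M2: 7 + 3 + 7 + 5 = 22.
P(Quality=minor | Machine=M2) = 3/22 = 0.136.

0.136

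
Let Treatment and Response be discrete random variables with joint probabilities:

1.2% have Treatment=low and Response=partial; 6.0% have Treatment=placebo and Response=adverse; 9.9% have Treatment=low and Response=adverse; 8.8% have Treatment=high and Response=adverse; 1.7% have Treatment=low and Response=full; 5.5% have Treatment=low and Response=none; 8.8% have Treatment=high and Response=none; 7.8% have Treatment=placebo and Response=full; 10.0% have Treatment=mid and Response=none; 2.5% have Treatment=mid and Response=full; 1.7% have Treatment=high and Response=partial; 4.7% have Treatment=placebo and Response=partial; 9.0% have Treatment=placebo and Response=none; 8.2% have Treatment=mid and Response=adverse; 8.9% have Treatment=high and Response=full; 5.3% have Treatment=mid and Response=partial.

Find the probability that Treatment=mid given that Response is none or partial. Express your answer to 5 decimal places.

P(Response=none) = 0.090 + 0.055 + 0.100 + 0.088 = 0.333.
P(Response=partial) = 0.047 + 0.012 + 0.053 + 0.017 = 0.129.
P(Response ∈ {none, partial}) = 0.333 + 0.129 = 0.462; P(Treatment=mid, Response ∈ {none, partial}) = 0.100 + 0.053 = 0.153.
P(Treatment=mid | Response ∈ {none, partial}) = 0.153/0.462 = 0.33117.

0.33117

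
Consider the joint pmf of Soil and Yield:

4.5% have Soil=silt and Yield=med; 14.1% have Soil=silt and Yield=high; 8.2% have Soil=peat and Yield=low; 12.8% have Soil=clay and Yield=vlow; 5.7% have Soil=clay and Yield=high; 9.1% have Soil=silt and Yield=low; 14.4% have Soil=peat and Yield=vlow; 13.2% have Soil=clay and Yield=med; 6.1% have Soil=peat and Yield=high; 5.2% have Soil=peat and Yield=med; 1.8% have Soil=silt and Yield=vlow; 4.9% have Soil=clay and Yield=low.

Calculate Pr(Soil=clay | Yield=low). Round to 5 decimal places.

0.22072

P(Yield=low) = 0.049 + 0.091 + 0.082 = 0.222.
P(Soil=clay | Yield=low) = 0.049/0.222 = 0.22072.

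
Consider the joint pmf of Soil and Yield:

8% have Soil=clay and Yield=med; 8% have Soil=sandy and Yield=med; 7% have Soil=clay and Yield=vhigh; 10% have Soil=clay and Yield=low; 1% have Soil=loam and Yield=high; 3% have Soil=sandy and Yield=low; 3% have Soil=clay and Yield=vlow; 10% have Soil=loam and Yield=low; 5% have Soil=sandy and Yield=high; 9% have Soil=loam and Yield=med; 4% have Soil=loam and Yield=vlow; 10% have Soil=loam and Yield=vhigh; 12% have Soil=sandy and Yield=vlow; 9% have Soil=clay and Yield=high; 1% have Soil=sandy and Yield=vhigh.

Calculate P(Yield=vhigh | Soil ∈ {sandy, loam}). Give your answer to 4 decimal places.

0.1746

P(Soil=sandy) = 0.12 + 0.03 + 0.08 + 0.05 + 0.01 = 0.29.
P(Soil=loam) = 0.04 + 0.10 + 0.09 + 0.01 + 0.10 = 0.34.
P(Soil ∈ {sandy, loam}) = 0.29 + 0.34 = 0.63; P(Yield=vhigh, Soil ∈ {sandy, loam}) = 0.01 + 0.10 = 0.11.
P(Yield=vhigh | Soil ∈ {sandy, loam}) = 0.11/0.63 = 0.1746.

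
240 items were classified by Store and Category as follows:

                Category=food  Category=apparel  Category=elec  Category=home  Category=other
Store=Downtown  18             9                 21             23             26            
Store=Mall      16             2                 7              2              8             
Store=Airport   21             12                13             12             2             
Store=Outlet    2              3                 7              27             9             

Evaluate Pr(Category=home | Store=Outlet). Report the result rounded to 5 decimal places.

0.56250

Total with Store=Outlet: 2 + 3 + 7 + 27 + 9 = 48.
P(Category=home | Store=Outlet) = 27/48 = 0.56250.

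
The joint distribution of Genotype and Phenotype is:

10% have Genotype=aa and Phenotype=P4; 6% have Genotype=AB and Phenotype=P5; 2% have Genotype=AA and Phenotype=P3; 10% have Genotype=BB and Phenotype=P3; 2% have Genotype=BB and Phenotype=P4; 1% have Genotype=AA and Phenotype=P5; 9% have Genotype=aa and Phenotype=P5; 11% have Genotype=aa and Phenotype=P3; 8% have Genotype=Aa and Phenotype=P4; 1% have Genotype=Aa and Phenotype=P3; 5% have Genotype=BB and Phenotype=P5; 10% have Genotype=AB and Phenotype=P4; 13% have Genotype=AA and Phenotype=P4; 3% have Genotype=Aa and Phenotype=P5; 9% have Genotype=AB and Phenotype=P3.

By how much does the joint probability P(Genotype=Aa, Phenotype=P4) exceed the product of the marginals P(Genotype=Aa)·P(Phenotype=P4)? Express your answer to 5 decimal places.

0.02840

P(Genotype=Aa) = 0.01 + 0.08 + 0.03 = 0.12.
P(Phenotype=P4) = 0.13 + 0.08 + 0.10 + 0.10 + 0.02 = 0.43.
P(Genotype=Aa, Phenotype=P4) − P(Genotype=Aa)P(Phenotype=P4) = 0.08 − 0.12×0.43 = 0.02840.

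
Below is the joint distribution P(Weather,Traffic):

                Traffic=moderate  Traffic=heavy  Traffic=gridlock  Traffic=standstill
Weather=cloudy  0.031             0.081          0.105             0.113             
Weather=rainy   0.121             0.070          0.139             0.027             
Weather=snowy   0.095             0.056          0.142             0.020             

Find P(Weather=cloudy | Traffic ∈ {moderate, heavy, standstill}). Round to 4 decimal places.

0.3664

P(Traffic=moderate) = 0.031 + 0.121 + 0.095 = 0.247.
P(Traffic=heavy) = 0.081 + 0.070 + 0.056 = 0.207.
P(Traffic=standstill) = 0.113 + 0.027 + 0.020 = 0.160.
P(Traffic ∈ {moderate, heavy, standstill}) = 0.247 + 0.207 + 0.160 = 0.614; P(Weather=cloudy, Traffic ∈ {moderate, heavy, standstill}) = 0.031 + 0.081 + 0.113 = 0.225.
P(Weather=cloudy | Traffic ∈ {moderate, heavy, standstill}) = 0.225/0.614 = 0.3664.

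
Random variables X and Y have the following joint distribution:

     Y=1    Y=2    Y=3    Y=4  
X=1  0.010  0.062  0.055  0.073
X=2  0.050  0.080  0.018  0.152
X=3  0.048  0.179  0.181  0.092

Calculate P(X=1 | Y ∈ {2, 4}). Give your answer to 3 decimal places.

P(Y=2) = 0.062 + 0.080 + 0.179 = 0.321.
P(Y=4) = 0.073 + 0.152 + 0.092 = 0.317.
P(Y ∈ {2, 4}) = 0.321 + 0.317 = 0.638; P(X=1, Y ∈ {2, 4}) = 0.062 + 0.073 = 0.135.
P(X=1 | Y ∈ {2, 4}) = 0.135/0.638 = 0.212.

0.212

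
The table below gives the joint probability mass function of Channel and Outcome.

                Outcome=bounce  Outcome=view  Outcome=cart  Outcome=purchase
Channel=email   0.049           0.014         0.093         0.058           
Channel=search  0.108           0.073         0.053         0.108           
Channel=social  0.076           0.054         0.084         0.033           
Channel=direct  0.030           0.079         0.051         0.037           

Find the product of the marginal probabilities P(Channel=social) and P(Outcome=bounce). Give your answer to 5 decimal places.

P(Channel=social) = 0.076 + 0.054 + 0.084 + 0.033 = 0.247.
P(Outcome=bounce) = 0.049 + 0.108 + 0.076 + 0.030 = 0.263.
Product: 0.247 × 0.263 = 0.06496.

0.06496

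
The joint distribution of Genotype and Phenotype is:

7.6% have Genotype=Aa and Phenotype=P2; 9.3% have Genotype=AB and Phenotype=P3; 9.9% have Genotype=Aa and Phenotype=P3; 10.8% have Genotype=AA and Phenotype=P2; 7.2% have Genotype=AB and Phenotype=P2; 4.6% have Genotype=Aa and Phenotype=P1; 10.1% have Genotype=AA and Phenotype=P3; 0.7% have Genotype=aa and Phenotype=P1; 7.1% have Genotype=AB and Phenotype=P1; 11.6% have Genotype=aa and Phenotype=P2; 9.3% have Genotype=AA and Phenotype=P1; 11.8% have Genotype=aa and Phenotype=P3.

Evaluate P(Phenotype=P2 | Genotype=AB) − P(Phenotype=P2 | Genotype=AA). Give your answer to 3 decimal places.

P(Genotype=AB) = 0.071 + 0.072 + 0.093 = 0.236; P(Phenotype=P2 | Genotype=AB) = 0.072/0.236 = 0.3051.
P(Genotype=AA) = 0.093 + 0.108 + 0.101 = 0.302; P(Phenotype=P2 | Genotype=AA) = 0.108/0.302 = 0.3576.
Difference = -0.053.

-0.053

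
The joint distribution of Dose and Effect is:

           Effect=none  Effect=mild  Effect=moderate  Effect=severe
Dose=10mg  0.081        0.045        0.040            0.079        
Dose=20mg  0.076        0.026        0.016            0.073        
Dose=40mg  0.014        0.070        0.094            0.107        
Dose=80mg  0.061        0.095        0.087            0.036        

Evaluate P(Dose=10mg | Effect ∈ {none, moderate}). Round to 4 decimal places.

P(Effect=none) = 0.081 + 0.076 + 0.014 + 0.061 = 0.232.
P(Effect=moderate) = 0.040 + 0.016 + 0.094 + 0.087 = 0.237.
P(Effect ∈ {none, moderate}) = 0.232 + 0.237 = 0.469; P(Dose=10mg, Effect ∈ {none, moderate}) = 0.081 + 0.040 = 0.121.
P(Dose=10mg | Effect ∈ {none, moderate}) = 0.121/0.469 = 0.2580.

0.2580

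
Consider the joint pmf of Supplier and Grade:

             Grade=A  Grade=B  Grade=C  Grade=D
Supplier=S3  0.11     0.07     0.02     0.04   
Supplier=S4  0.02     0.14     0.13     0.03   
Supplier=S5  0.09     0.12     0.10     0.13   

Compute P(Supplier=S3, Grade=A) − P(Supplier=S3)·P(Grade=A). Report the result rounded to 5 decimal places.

0.05720

P(Supplier=S3) = 0.11 + 0.07 + 0.02 + 0.04 = 0.24.
P(Grade=A) = 0.11 + 0.02 + 0.09 = 0.22.
P(Supplier=S3, Grade=A) − P(Supplier=S3)P(Grade=A) = 0.11 − 0.24×0.22 = 0.05720.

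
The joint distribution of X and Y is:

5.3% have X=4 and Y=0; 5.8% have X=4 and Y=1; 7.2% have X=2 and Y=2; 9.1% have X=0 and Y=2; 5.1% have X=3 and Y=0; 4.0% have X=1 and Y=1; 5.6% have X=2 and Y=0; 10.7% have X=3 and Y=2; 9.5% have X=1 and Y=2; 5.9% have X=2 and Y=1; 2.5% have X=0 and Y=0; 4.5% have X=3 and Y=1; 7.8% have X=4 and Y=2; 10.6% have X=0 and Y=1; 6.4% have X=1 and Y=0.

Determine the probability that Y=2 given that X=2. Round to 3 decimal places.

0.385

P(X=2) = 0.056 + 0.059 + 0.072 = 0.187.
P(Y=2 | X=2) = 0.072/0.187 = 0.385.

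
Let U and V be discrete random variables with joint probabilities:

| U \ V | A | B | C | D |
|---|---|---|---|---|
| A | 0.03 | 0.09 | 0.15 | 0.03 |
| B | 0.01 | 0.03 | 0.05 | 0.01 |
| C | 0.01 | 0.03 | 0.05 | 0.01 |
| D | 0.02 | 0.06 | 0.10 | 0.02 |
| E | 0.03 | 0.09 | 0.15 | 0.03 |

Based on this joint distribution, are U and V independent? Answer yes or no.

Every cell satisfies P(U,V) = P(U)·P(V). For instance P(U=C) = 0.10, P(V=C) = 0.50, and 0.10×0.50 = 0.05 matches the joint entry. So U and V are independent.

yes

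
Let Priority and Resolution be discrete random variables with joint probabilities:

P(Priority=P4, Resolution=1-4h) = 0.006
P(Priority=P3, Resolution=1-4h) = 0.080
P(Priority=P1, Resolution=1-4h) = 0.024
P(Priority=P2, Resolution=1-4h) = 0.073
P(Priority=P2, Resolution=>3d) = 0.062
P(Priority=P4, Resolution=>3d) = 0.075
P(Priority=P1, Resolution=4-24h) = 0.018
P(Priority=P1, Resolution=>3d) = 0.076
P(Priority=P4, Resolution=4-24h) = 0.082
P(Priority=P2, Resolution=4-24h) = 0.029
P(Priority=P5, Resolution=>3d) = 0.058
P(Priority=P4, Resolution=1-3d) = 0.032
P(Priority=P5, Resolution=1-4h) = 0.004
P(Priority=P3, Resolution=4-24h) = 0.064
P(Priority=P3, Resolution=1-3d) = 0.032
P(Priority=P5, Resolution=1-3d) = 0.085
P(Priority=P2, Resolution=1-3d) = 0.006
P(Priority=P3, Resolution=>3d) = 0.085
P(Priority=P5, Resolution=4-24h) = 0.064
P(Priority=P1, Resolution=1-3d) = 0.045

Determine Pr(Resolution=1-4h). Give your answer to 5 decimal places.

P(Resolution=1-4h) = 0.024 + 0.073 + 0.080 + 0.006 + 0.004 = 0.187.

0.18700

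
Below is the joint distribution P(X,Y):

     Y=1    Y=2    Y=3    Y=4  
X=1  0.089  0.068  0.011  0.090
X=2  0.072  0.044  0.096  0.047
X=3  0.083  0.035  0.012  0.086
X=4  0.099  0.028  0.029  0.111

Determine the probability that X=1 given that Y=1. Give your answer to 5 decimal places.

0.25948

P(Y=1) = 0.089 + 0.072 + 0.083 + 0.099 = 0.343.
P(X=1 | Y=1) = 0.089/0.343 = 0.25948.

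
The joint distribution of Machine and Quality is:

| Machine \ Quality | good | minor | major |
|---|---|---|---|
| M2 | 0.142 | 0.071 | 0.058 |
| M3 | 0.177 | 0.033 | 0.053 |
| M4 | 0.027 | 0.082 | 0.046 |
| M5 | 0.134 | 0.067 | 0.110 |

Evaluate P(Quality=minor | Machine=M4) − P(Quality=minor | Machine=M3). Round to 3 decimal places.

0.404

P(Machine=M4) = 0.027 + 0.082 + 0.046 = 0.155; P(Quality=minor | Machine=M4) = 0.082/0.155 = 0.5290.
P(Machine=M3) = 0.177 + 0.033 + 0.053 = 0.263; P(Quality=minor | Machine=M3) = 0.033/0.263 = 0.1255.
Difference = 0.404.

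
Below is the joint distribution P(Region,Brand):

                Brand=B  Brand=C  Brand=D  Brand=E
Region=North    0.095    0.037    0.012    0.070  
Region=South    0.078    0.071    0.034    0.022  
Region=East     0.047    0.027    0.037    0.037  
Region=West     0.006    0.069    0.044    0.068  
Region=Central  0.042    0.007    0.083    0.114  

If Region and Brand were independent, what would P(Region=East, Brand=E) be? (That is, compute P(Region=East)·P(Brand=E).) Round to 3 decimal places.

0.046

P(Region=East) = 0.047 + 0.027 + 0.037 + 0.037 = 0.148.
P(Brand=E) = 0.070 + 0.022 + 0.037 + 0.068 + 0.114 = 0.311.
Product: 0.148 × 0.311 = 0.046.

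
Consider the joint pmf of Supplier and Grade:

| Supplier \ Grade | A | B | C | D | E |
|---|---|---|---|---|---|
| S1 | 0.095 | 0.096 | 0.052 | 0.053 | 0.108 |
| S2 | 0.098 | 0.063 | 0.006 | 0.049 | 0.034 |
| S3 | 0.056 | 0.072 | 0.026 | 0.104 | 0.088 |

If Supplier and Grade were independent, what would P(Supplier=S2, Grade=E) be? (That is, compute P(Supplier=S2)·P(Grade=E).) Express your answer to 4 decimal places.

P(Supplier=S2) = 0.098 + 0.063 + 0.006 + 0.049 + 0.034 = 0.250.
P(Grade=E) = 0.108 + 0.034 + 0.088 = 0.230.
Product: 0.250 × 0.230 = 0.0575.

0.0575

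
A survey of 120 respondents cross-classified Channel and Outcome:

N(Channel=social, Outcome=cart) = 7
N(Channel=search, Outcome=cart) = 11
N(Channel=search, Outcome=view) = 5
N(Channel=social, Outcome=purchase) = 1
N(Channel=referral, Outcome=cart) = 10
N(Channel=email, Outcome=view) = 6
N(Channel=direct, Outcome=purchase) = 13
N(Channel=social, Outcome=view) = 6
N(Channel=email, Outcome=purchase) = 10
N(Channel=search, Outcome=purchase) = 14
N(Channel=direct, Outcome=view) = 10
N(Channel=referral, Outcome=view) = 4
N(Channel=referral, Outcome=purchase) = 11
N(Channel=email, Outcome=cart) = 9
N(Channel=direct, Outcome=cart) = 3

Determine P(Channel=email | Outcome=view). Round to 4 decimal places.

Total with Outcome=view: 6 + 5 + 6 + 10 + 4 = 31.
P(Channel=email | Outcome=view) = 6/31 = 0.1935.

0.1935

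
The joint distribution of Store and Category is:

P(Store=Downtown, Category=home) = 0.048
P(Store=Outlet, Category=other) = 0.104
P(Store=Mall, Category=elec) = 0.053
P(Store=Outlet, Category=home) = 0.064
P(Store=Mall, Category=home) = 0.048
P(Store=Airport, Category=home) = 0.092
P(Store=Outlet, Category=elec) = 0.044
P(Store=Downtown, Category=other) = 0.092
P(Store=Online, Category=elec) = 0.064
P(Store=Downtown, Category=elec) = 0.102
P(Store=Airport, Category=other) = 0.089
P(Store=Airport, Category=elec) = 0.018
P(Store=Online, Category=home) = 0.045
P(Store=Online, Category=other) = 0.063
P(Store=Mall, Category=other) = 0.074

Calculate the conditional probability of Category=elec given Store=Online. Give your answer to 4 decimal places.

0.3721

P(Store=Online) = 0.064 + 0.045 + 0.063 = 0.172.
P(Category=elec | Store=Online) = 0.064/0.172 = 0.3721.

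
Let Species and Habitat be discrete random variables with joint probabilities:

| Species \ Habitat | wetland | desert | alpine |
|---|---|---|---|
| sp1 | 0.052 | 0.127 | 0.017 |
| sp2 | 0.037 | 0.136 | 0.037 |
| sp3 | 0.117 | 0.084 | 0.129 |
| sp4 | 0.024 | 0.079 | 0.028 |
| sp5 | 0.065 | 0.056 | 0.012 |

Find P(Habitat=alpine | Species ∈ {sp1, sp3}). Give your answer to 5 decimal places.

P(Species=sp1) = 0.052 + 0.127 + 0.017 = 0.196.
P(Species=sp3) = 0.117 + 0.084 + 0.129 = 0.330.
P(Species ∈ {sp1, sp3}) = 0.196 + 0.330 = 0.526; P(Habitat=alpine, Species ∈ {sp1, sp3}) = 0.017 + 0.129 = 0.146.
P(Habitat=alpine | Species ∈ {sp1, sp3}) = 0.146/0.526 = 0.27757.

0.27757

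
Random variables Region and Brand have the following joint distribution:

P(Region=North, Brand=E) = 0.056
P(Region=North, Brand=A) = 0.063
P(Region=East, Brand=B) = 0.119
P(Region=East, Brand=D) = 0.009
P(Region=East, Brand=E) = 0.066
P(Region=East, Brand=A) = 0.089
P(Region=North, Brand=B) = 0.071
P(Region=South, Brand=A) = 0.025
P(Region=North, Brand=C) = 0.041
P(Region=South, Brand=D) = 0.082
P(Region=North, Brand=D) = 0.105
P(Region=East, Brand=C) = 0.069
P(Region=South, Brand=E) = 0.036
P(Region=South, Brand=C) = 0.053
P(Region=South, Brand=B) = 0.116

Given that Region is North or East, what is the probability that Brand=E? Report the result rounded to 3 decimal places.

P(Region=North) = 0.063 + 0.071 + 0.041 + 0.105 + 0.056 = 0.336.
P(Region=East) = 0.089 + 0.119 + 0.069 + 0.009 + 0.066 = 0.352.
P(Region ∈ {North, East}) = 0.336 + 0.352 = 0.688; P(Brand=E, Region ∈ {North, East}) = 0.056 + 0.066 = 0.122.
P(Brand=E | Region ∈ {North, East}) = 0.122/0.688 = 0.177.

0.177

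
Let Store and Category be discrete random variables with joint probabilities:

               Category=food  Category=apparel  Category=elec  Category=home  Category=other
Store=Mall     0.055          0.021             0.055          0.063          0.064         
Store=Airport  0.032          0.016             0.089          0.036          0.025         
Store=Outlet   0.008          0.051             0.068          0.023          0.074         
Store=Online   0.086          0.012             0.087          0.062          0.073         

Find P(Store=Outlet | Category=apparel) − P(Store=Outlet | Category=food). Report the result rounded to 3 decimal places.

P(Category=apparel) = 0.021 + 0.016 + 0.051 + 0.012 = 0.100; P(Store=Outlet | Category=apparel) = 0.051/0.100 = 0.5100.
P(Category=food) = 0.055 + 0.032 + 0.008 + 0.086 = 0.181; P(Store=Outlet | Category=food) = 0.008/0.181 = 0.0442.
Difference = 0.466.

0.466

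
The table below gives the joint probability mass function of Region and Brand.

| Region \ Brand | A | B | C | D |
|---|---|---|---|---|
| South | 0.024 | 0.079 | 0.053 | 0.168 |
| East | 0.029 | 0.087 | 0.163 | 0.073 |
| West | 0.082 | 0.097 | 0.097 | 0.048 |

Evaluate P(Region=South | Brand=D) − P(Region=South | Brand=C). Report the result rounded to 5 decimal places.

P(Brand=D) = 0.168 + 0.073 + 0.048 = 0.289; P(Region=South | Brand=D) = 0.168/0.289 = 0.581315.
P(Brand=C) = 0.053 + 0.163 + 0.097 = 0.313; P(Region=South | Brand=C) = 0.053/0.313 = 0.169329.
Difference = 0.41199.

0.41199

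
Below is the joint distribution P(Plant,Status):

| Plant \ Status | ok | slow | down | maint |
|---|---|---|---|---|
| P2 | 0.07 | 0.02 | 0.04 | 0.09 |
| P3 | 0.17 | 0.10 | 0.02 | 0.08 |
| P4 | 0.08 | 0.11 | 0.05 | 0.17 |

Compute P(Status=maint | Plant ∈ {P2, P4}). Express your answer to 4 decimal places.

P(Plant=P2) = 0.07 + 0.02 + 0.04 + 0.09 = 0.22.
P(Plant=P4) = 0.08 + 0.11 + 0.05 + 0.17 = 0.41.
P(Plant ∈ {P2, P4}) = 0.22 + 0.41 = 0.63; P(Status=maint, Plant ∈ {P2, P4}) = 0.09 + 0.17 = 0.26.
P(Status=maint | Plant ∈ {P2, P4}) = 0.26/0.63 = 0.4127.

0.4127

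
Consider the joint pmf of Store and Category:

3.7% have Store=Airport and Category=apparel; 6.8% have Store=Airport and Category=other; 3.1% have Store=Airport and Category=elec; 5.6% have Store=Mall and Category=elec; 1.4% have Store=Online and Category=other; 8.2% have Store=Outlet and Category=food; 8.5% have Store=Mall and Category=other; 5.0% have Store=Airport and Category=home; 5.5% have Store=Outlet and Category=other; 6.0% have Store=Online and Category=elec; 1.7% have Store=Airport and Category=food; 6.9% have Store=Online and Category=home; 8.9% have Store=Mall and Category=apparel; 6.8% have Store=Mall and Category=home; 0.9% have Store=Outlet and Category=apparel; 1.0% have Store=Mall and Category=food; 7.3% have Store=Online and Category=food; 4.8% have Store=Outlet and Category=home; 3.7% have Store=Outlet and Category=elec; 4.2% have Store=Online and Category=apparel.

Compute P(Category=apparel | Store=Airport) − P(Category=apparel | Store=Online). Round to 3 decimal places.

P(Store=Airport) = 0.017 + 0.037 + 0.031 + 0.050 + 0.068 = 0.203; P(Category=apparel | Store=Airport) = 0.037/0.203 = 0.1823.
P(Store=Online) = 0.073 + 0.042 + 0.060 + 0.069 + 0.014 = 0.258; P(Category=apparel | Store=Online) = 0.042/0.258 = 0.1628.
Difference = 0.019.

0.019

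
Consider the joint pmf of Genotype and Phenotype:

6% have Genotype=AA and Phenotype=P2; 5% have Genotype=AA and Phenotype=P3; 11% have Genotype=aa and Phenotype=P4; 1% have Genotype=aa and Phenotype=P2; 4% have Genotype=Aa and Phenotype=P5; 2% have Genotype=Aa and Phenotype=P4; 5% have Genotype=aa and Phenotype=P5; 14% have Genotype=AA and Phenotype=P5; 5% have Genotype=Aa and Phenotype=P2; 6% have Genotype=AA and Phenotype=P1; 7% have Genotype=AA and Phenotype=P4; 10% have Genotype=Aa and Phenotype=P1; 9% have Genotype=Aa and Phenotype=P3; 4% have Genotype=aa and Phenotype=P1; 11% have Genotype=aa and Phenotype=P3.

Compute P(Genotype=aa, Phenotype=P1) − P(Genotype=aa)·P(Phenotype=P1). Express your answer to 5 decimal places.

P(Genotype=aa) = 0.04 + 0.01 + 0.11 + 0.11 + 0.05 = 0.32.
P(Phenotype=P1) = 0.06 + 0.10 + 0.04 = 0.20.
P(Genotype=aa, Phenotype=P1) − P(Genotype=aa)P(Phenotype=P1) = 0.04 − 0.32×0.20 = -0.02400.

-0.02400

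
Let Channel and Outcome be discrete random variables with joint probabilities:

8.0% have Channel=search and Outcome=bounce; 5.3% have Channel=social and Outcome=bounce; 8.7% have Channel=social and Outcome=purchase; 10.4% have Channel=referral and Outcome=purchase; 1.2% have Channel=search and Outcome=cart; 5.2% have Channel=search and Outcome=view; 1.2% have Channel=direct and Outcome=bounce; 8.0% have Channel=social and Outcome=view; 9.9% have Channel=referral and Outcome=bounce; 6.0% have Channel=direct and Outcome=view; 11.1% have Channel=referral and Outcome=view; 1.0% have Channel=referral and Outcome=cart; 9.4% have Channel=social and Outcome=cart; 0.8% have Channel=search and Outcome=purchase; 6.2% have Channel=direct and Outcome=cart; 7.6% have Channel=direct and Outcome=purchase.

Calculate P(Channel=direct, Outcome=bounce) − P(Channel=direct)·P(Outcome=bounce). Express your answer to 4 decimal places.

-0.0392

P(Channel=direct) = 0.012 + 0.060 + 0.062 + 0.076 = 0.210.
P(Outcome=bounce) = 0.080 + 0.053 + 0.012 + 0.099 = 0.244.
P(Channel=direct, Outcome=bounce) − P(Channel=direct)P(Outcome=bounce) = 0.012 − 0.210×0.244 = -0.0392.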